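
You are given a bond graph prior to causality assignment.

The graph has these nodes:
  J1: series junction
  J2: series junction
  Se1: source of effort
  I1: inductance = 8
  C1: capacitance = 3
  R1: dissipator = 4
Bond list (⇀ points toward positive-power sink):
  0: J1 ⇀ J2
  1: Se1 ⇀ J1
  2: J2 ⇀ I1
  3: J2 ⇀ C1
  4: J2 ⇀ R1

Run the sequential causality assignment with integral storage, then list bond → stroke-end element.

#0 stroke at J2
#1 stroke at J1
#2 stroke at I1
#3 stroke at J2
#4 stroke at J2

b1 stroke→J1  (source Se1 imposes e)
b0 stroke→J2  (only one flow-in slot at J1)
b2 stroke→I1  (I1 outputs flow p/I1)
b3 stroke→J2  (1-jn J2 has f-setter on 2)
b4 stroke→J2  (common-f at J2 fixed by 2)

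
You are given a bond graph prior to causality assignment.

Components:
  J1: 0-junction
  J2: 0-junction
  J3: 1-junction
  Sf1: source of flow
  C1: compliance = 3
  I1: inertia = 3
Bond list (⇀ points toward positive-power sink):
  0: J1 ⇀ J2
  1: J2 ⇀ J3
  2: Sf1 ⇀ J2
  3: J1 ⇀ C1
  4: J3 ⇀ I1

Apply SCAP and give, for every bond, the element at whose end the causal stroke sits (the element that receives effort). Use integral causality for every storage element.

#0 |J2
#1 |J3
#2 |Sf1
#3 |J1
#4 |I1

bond 2 |Sf1  (Sf1 fixes flow; stroke at Sf1)
bond 3 |J1  (prefer integral on C1)
bond 0 |J2  (0-jn J1 has e-setter on 3)
bond 1 |J3  (0-jn J2 has e-setter on 0)
bond 4 |I1  (only one flow-in slot at J3)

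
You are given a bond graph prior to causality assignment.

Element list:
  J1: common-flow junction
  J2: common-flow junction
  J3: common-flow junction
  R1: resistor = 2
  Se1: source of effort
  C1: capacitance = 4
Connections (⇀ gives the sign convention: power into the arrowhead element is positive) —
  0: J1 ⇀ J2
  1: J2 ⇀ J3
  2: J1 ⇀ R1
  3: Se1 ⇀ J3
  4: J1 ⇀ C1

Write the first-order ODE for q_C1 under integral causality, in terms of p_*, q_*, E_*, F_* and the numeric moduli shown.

dq_C1/dt = E_Se1/2 - q_C1/8

b3 stroke→J3  (source Se1 imposes e)
b1 stroke→J2  (closing 1-jn rule on J3)
b0 stroke→J1  (J2 needs exactly one f-in)
b4 stroke→J1  (prefer integral on C1)
b2 stroke→R1  (closing 1-jn rule on J1)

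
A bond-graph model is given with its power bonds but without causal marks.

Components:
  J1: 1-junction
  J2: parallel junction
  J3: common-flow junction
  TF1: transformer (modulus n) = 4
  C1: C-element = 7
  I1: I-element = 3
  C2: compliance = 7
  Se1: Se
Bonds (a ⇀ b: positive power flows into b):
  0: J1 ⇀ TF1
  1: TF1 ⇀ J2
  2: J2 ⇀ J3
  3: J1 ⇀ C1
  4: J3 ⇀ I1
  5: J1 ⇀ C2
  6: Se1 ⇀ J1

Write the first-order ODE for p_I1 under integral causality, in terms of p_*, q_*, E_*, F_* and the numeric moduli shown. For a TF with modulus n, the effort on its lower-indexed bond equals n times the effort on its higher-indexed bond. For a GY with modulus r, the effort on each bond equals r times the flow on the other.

dp_I1/dt = E_Se1/4 - q_C1/28 - q_C2/28

#6 stroke→J1  (Se1 (Se) sets effort on bond)
#3 stroke→J1  (C1 outputs effort q/C1)
#4 stroke→I1  (prefer integral on I1)
#2 stroke→J3  (J3: bond 4 brought flow, rest push out)
#1 stroke→J2  (closing 0-jn rule on J2)
#0 stroke→TF1  (TF1 one-in-one-out from 1)
#5 stroke→J1  (common-f at J1 fixed by 0)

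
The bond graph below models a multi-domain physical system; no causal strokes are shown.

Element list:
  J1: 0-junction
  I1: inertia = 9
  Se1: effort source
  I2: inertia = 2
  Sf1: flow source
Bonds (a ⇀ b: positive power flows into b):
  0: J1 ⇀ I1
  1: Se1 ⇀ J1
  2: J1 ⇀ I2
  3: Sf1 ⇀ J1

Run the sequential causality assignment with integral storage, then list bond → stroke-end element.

β0 |I1
β1 |J1
β2 |I2
β3 |Sf1

β1 |J1  (Se1 (Se) sets effort on bond)
β3 |Sf1  (source Sf1 imposes f)
β0 |I1  (J1: bond 1 brought effort, rest push out)
β2 |I2  (0-jn J1 has e-setter on 1)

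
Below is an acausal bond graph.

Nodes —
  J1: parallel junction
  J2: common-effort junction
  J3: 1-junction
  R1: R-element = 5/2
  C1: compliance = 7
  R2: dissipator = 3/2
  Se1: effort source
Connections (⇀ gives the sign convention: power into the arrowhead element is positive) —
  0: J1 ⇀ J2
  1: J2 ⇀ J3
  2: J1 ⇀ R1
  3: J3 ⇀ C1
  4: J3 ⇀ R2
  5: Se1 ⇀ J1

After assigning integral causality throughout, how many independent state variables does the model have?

1  (C1 all integral)

#5 stroke→J1  (Se1 (Se) sets effort on bond)
#0 stroke→J2  (common-e at J1 fixed by 5)
#2 stroke→R1  (J1 effort already set via bond 5)
#1 stroke→J3  (0-jn J2 has e-setter on 0)
#3 stroke→J3  (C1: C, integral causality)
#4 stroke→R2  (J3: last free bond brings flow in)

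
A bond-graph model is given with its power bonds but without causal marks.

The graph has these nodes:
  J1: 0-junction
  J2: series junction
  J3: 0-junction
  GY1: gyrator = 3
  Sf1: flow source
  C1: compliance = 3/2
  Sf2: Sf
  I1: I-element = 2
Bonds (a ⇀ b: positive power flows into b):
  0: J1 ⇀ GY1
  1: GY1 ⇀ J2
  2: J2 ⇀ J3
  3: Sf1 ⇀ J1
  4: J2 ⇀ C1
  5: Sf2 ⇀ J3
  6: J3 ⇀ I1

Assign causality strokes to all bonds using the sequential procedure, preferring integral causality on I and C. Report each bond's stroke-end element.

b0 stroke at J1
b1 stroke at J2
b2 stroke at J3
b3 stroke at Sf1
b4 stroke at J2
b5 stroke at Sf2
b6 stroke at I1

bond 3 |Sf1  (Sf1 (Sf) sets flow on bond)
bond 5 |Sf2  (Sf2: flow source, stroke at near end)
bond 0 |J1  (only one effort-in slot at J1)
bond 1 |J2  (through GY1, causality inverts; strokes same side of GY1)
bond 4 |J2  (prefer integral on C1)
bond 2 |J3  (closing 1-jn rule on J2)
bond 6 |I1  (common-e at J3 fixed by 2)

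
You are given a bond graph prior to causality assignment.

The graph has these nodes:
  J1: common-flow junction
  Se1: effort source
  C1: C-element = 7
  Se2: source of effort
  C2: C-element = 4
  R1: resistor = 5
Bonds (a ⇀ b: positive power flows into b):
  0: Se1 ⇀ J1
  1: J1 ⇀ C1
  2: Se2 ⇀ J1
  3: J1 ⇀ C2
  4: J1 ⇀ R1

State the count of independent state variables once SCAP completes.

b0 stroke→J1  (Se1 fixes effort; stroke away)
b2 stroke→J1  (Se2 fixes effort; stroke away)
b1 stroke→J1  (prefer integral on C1)
b3 stroke→J1  (prefer integral on C2)
b4 stroke→R1  (only one flow-in slot at J1)

2  (C1, C2 all integral)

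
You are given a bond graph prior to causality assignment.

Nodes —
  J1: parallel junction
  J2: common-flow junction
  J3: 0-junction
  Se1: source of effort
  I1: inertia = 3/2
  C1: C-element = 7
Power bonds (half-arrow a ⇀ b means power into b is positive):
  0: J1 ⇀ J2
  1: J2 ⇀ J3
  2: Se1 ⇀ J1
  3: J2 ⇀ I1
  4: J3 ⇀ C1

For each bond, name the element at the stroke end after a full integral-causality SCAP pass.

bond 0 →J2
bond 1 →J2
bond 2 →J1
bond 3 →I1
bond 4 →J3

bond 2 |J1  (Se1: effort source, stroke at far end)
bond 0 |J2  (0-jn J1 has e-setter on 2)
bond 3 |I1  (prefer integral on I1)
bond 1 |J2  (J2: bond 3 brought flow, rest push out)
bond 4 |J3  (closing 0-jn rule on J3)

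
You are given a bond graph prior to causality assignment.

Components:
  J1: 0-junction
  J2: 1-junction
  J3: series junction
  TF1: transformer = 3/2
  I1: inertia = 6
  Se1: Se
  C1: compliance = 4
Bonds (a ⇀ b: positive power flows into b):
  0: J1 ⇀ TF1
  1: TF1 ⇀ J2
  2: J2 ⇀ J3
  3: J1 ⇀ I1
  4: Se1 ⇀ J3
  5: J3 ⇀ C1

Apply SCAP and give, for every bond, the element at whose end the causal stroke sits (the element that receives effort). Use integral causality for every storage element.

bond 4 stroke at J3  (Se1 fixes effort; stroke away)
bond 3 stroke at I1  (prefer integral on I1)
bond 0 stroke at J1  (only one effort-in slot at J1)
bond 1 stroke at TF1  (TF1 one-in-one-out from 0)
bond 2 stroke at J2  (J2: bond 1 brought flow, rest push out)
bond 5 stroke at J3  (common-f at J3 fixed by 2)

#0 stroke→J1
#1 stroke→TF1
#2 stroke→J2
#3 stroke→I1
#4 stroke→J3
#5 stroke→J3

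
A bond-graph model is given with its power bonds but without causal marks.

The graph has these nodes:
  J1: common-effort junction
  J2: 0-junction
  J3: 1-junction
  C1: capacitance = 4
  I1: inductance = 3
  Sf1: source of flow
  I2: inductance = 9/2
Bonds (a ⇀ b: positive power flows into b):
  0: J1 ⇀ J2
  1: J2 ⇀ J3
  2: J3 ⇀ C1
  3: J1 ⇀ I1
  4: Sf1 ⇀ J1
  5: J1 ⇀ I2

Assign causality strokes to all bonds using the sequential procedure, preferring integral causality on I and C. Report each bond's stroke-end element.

β0 stroke at J1
β1 stroke at J2
β2 stroke at J3
β3 stroke at I1
β4 stroke at Sf1
β5 stroke at I2

#4 stroke at Sf1  (Sf1: flow source, stroke at near end)
#2 stroke at J3  (C1 outputs effort q/C1)
#1 stroke at J2  (only one flow-in slot at J3)
#0 stroke at J1  (common-e at J2 fixed by 1)
#3 stroke at I1  (J1: bond 0 brought effort, rest push out)
#5 stroke at I2  (0-jn J1 has e-setter on 0)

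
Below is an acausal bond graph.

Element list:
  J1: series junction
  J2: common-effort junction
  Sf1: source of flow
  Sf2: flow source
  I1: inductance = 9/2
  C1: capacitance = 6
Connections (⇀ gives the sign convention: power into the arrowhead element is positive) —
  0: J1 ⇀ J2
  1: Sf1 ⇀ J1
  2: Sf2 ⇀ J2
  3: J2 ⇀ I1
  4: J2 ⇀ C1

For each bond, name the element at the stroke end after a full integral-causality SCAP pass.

#1 stroke→Sf1  (Sf1 fixes flow; stroke at Sf1)
#2 stroke→Sf2  (Sf2 fixes flow; stroke at Sf2)
#0 stroke→J1  (J1: bond 1 brought flow, rest push out)
#3 stroke→I1  (I1 outputs flow p/I1)
#4 stroke→J2  (closing 0-jn rule on J2)

b0 |J1
b1 |Sf1
b2 |Sf2
b3 |I1
b4 |J2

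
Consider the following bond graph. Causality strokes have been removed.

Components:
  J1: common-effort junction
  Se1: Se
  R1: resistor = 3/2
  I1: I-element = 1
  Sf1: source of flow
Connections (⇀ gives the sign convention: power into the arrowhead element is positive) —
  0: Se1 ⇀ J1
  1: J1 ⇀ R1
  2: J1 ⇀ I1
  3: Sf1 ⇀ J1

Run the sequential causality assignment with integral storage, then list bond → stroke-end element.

b0 →J1  (Se1: effort source, stroke at far end)
b3 →Sf1  (Sf1: flow source, stroke at near end)
b1 →R1  (J1 effort already set via bond 0)
b2 →I1  (common-e at J1 fixed by 0)

#0 →J1
#1 →R1
#2 →I1
#3 →Sf1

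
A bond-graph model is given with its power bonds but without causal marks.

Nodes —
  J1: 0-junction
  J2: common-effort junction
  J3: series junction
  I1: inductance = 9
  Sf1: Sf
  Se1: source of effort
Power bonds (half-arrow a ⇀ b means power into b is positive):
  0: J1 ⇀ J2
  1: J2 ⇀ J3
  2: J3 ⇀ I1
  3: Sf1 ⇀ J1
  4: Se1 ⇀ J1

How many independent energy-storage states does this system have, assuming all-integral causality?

bond 3 stroke at Sf1  (Sf1 fixes flow; stroke at Sf1)
bond 4 stroke at J1  (source Se1 imposes e)
bond 0 stroke at J2  (J1 effort already set via bond 4)
bond 1 stroke at J3  (0-jn J2 has e-setter on 0)
bond 2 stroke at I1  (only one flow-in slot at J3)

1  (I1 all integral)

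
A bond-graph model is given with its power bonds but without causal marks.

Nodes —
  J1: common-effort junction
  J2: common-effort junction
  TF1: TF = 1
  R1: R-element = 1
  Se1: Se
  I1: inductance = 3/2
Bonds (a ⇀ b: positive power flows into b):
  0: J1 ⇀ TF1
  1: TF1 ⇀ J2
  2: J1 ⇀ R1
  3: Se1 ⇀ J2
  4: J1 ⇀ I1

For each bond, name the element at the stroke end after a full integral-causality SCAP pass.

b0 stroke→J1
b1 stroke→TF1
b2 stroke→R1
b3 stroke→J2
b4 stroke→I1

bond 3 stroke at J2  (Se1 (Se) sets effort on bond)
bond 1 stroke at TF1  (J2: bond 3 brought effort, rest push out)
bond 0 stroke at J1  (TF TF1: opposite of bond 1)
bond 2 stroke at R1  (common-e at J1 fixed by 0)
bond 4 stroke at I1  (J1: bond 0 brought effort, rest push out)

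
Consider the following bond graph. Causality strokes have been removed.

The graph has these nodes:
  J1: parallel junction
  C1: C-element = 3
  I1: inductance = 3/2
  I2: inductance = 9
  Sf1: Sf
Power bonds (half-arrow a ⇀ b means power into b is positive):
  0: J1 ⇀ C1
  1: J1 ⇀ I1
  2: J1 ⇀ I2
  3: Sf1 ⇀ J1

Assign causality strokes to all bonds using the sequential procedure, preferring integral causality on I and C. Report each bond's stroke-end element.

β3 stroke→Sf1  (Sf1: flow source, stroke at near end)
β0 stroke→J1  (C1: C, integral causality)
β1 stroke→I1  (common-e at J1 fixed by 0)
β2 stroke→I2  (J1 effort already set via bond 0)

b0 |J1
b1 |I1
b2 |I2
b3 |Sf1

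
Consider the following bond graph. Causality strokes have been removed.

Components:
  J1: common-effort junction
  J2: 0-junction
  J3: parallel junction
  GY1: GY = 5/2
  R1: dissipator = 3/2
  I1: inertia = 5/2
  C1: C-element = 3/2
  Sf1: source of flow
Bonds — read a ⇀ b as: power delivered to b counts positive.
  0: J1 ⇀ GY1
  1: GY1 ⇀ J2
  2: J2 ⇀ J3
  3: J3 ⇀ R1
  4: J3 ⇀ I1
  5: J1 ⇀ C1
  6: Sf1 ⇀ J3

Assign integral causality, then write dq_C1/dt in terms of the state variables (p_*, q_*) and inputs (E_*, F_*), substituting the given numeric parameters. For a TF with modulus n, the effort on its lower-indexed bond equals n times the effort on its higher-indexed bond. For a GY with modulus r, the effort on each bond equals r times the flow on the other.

β6 stroke→Sf1  (Sf1: flow source, stroke at near end)
β4 stroke→I1  (I1: I, integral causality)
β5 stroke→J1  (prefer integral on C1)
β0 stroke→GY1  (0-jn J1 has e-setter on 5)
β1 stroke→GY1  (GY1: gyrator matches bond 0)
β2 stroke→J2  (J2: last free bond brings effort in)
β3 stroke→J3  (closing 0-jn rule on J3)

dq_C1/dt = -3*F_Sf1/5 + 6*p_I1/25 - 4*q_C1/25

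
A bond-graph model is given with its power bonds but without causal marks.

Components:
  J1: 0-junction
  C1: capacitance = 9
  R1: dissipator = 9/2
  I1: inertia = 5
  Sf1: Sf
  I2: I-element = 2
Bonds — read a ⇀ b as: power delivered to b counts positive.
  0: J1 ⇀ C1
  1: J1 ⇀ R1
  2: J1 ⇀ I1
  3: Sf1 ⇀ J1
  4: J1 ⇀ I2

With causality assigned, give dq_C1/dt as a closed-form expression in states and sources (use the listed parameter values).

bond 3 →Sf1  (Sf1 fixes flow; stroke at Sf1)
bond 0 →J1  (C1 outputs effort q/C1)
bond 1 →R1  (J1: bond 0 brought effort, rest push out)
bond 2 →I1  (J1 effort already set via bond 0)
bond 4 →I2  (common-e at J1 fixed by 0)

dq_C1/dt = F_Sf1 - p_I1/5 - p_I2/2 - 2*q_C1/81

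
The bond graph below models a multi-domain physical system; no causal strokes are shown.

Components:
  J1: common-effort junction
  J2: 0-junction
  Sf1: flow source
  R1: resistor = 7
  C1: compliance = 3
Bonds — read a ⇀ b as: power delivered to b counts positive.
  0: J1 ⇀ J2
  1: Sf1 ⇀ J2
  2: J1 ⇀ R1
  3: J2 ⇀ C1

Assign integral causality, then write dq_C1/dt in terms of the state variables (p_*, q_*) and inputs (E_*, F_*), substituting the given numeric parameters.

bond 1 stroke at Sf1  (Sf1 (Sf) sets flow on bond)
bond 3 stroke at J2  (C1 integral (e out))
bond 0 stroke at J1  (common-e at J2 fixed by 3)
bond 2 stroke at R1  (J1: bond 0 brought effort, rest push out)

dq_C1/dt = F_Sf1 - q_C1/21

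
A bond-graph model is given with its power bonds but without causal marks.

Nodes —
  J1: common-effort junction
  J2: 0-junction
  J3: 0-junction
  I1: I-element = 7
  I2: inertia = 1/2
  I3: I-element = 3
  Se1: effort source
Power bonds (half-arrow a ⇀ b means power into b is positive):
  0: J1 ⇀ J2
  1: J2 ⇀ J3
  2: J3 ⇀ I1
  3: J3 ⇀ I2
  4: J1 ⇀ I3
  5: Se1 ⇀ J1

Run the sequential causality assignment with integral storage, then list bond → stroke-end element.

bond 5 |J1  (source Se1 imposes e)
bond 0 |J2  (common-e at J1 fixed by 5)
bond 4 |I3  (common-e at J1 fixed by 5)
bond 1 |J3  (J2: bond 0 brought effort, rest push out)
bond 2 |I1  (0-jn J3 has e-setter on 1)
bond 3 |I2  (0-jn J3 has e-setter on 1)

b0 stroke at J2
b1 stroke at J3
b2 stroke at I1
b3 stroke at I2
b4 stroke at I3
b5 stroke at J1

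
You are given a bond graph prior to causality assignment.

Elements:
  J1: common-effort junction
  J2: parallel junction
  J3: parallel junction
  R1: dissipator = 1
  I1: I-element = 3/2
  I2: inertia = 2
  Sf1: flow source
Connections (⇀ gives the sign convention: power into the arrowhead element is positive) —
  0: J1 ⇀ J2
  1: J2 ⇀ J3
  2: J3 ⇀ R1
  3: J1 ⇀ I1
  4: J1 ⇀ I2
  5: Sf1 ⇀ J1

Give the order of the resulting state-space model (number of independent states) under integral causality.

2  (I1, I2 all integral)

#5 stroke→Sf1  (Sf1 (Sf) sets flow on bond)
#3 stroke→I1  (I1 integral (f out))
#4 stroke→I2  (I2 outputs flow p/I2)
#0 stroke→J1  (J1 needs exactly one e-in)
#1 stroke→J2  (only one effort-in slot at J2)
#2 stroke→J3  (closing 0-jn rule on J3)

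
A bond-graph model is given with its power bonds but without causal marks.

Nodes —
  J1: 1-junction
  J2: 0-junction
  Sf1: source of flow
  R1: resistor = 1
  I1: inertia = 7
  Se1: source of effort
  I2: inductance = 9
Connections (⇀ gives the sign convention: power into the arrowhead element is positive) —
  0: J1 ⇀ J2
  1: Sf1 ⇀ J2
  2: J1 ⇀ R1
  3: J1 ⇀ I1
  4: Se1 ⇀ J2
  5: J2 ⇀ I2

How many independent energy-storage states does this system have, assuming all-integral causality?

2  (I1, I2 all integral)

bond 1 stroke at Sf1  (Sf1: flow source, stroke at near end)
bond 4 stroke at J2  (Se1: effort source, stroke at far end)
bond 0 stroke at J1  (J2: bond 4 brought effort, rest push out)
bond 5 stroke at I2  (J2 effort already set via bond 4)
bond 3 stroke at I1  (I1: I, integral causality)
bond 2 stroke at J1  (1-jn J1 has f-setter on 3)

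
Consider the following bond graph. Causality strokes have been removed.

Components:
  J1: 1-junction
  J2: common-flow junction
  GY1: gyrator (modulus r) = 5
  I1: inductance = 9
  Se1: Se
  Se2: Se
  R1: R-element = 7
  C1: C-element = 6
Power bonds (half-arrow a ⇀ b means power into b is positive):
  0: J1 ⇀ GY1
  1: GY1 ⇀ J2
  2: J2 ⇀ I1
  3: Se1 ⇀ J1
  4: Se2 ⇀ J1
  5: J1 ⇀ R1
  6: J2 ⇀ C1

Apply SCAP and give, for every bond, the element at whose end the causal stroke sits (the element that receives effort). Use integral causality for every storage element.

#3 stroke at J1  (Se1: effort source, stroke at far end)
#4 stroke at J1  (Se2 (Se) sets effort on bond)
#2 stroke at I1  (I1 integral (f out))
#1 stroke at J2  (J2: bond 2 brought flow, rest push out)
#6 stroke at J2  (J2: bond 2 brought flow, rest push out)
#0 stroke at J1  (through GY1, causality inverts; strokes same side of GY1)
#5 stroke at R1  (J1 needs exactly one f-in)

#0 |J1
#1 |J2
#2 |I1
#3 |J1
#4 |J1
#5 |R1
#6 |J2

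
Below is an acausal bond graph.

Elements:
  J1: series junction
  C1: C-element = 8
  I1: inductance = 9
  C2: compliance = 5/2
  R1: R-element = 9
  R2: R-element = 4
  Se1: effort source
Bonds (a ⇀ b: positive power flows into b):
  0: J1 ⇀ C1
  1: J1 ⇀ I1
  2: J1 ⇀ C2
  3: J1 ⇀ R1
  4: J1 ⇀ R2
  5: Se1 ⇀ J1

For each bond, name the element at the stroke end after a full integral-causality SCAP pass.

bond 0 →J1
bond 1 →I1
bond 2 →J1
bond 3 →J1
bond 4 →J1
bond 5 →J1

bond 5 |J1  (source Se1 imposes e)
bond 0 |J1  (C1: C, integral causality)
bond 1 |I1  (I1 integral (f out))
bond 2 |J1  (J1: bond 1 brought flow, rest push out)
bond 3 |J1  (J1: bond 1 brought flow, rest push out)
bond 4 |J1  (J1: bond 1 brought flow, rest push out)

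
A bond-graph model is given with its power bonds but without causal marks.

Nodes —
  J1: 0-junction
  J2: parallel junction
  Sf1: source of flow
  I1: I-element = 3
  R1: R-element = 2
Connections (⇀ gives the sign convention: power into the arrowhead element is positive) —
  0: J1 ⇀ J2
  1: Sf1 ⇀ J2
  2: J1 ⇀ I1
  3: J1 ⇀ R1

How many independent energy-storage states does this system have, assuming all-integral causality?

1  (I1 all integral)

b1 →Sf1  (Sf1: flow source, stroke at near end)
b0 →J2  (closing 0-jn rule on J2)
b2 →I1  (I1 integral (f out))
b3 →J1  (only one effort-in slot at J1)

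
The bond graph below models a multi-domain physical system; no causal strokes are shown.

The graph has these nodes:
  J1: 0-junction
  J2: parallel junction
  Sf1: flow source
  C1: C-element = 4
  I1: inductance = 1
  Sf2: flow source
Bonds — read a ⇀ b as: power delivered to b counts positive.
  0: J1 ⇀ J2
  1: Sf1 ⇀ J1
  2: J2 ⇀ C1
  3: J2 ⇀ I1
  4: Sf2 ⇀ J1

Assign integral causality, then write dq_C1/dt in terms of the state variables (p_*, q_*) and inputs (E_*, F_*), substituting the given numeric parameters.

dq_C1/dt = F_Sf1 + F_Sf2 - p_I1

b1 →Sf1  (Sf1 (Sf) sets flow on bond)
b4 →Sf2  (Sf2 (Sf) sets flow on bond)
b0 →J1  (only one effort-in slot at J1)
b2 →J2  (prefer integral on C1)
b3 →I1  (0-jn J2 has e-setter on 2)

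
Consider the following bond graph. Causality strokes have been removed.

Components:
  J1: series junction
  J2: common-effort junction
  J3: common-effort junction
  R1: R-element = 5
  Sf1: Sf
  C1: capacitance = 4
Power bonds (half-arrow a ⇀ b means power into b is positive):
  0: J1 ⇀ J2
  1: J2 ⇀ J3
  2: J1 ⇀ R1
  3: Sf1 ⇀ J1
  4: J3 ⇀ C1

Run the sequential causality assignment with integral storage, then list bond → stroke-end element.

b3 stroke at Sf1  (Sf1: flow source, stroke at near end)
b0 stroke at J1  (J1: bond 3 brought flow, rest push out)
b2 stroke at J1  (1-jn J1 has f-setter on 3)
b1 stroke at J2  (only one effort-in slot at J2)
b4 stroke at J3  (only one effort-in slot at J3)

b0 stroke→J1
b1 stroke→J2
b2 stroke→J1
b3 stroke→Sf1
b4 stroke→J3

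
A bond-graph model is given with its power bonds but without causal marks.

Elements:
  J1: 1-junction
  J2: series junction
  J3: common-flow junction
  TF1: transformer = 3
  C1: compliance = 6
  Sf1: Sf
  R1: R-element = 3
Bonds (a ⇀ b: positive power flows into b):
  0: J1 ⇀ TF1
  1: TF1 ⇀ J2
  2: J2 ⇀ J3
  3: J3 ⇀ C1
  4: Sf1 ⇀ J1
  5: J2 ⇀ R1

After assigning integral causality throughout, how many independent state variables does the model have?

bond 4 stroke at Sf1  (source Sf1 imposes f)
bond 0 stroke at J1  (J1: bond 4 brought flow, rest push out)
bond 1 stroke at TF1  (through TF1, causality passes straight; one stroke at TF1)
bond 2 stroke at J2  (J2 flow already set via bond 1)
bond 5 stroke at J2  (J2: bond 1 brought flow, rest push out)
bond 3 stroke at J3  (J3 flow already set via bond 2)

1  (C1 all integral)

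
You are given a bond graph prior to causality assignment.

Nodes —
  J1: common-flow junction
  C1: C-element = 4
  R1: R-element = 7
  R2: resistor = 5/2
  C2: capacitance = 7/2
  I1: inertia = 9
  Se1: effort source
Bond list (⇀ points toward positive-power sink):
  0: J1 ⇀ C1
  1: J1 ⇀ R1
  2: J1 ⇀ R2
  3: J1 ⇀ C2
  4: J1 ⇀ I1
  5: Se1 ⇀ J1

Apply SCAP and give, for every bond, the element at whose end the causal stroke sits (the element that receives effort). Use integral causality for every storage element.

bond 5 stroke at J1  (source Se1 imposes e)
bond 0 stroke at J1  (prefer integral on C1)
bond 3 stroke at J1  (C2 outputs effort q/C2)
bond 4 stroke at I1  (I1 outputs flow p/I1)
bond 1 stroke at J1  (common-f at J1 fixed by 4)
bond 2 stroke at J1  (1-jn J1 has f-setter on 4)

β0 stroke→J1
β1 stroke→J1
β2 stroke→J1
β3 stroke→J1
β4 stroke→I1
β5 stroke→J1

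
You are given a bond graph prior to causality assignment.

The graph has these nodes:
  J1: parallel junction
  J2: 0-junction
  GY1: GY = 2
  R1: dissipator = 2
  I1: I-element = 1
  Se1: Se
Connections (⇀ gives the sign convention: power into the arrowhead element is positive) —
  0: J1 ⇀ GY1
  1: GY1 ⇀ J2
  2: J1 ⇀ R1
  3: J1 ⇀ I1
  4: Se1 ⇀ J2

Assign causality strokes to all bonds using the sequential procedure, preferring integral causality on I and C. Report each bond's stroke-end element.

β0 |GY1
β1 |GY1
β2 |J1
β3 |I1
β4 |J2

#4 |J2  (Se1 fixes effort; stroke away)
#1 |GY1  (0-jn J2 has e-setter on 4)
#0 |GY1  (through GY1, causality inverts; strokes same side of GY1)
#3 |I1  (I1 integral (f out))
#2 |J1  (closing 0-jn rule on J1)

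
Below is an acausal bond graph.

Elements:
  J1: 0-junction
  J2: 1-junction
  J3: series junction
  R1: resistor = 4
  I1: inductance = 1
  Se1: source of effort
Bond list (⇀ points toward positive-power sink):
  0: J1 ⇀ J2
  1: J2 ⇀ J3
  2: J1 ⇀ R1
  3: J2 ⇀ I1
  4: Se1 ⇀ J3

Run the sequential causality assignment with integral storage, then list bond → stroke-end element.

bond 0 stroke at J2
bond 1 stroke at J2
bond 2 stroke at J1
bond 3 stroke at I1
bond 4 stroke at J3

b4 →J3  (Se1 (Se) sets effort on bond)
b1 →J2  (J3: last free bond brings flow in)
b3 →I1  (I1 outputs flow p/I1)
b0 →J2  (1-jn J2 has f-setter on 3)
b2 →J1  (closing 0-jn rule on J1)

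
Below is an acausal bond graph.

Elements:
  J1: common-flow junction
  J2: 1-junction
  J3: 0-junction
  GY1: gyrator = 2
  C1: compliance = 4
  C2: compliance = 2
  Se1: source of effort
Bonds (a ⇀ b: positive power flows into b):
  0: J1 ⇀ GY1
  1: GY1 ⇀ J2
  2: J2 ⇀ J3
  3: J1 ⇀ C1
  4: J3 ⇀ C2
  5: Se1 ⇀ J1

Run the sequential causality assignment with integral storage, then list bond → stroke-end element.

bond 0 stroke→GY1
bond 1 stroke→GY1
bond 2 stroke→J2
bond 3 stroke→J1
bond 4 stroke→J3
bond 5 stroke→J1

b5 stroke→J1  (Se1 (Se) sets effort on bond)
b3 stroke→J1  (prefer integral on C1)
b0 stroke→GY1  (J1 needs exactly one f-in)
b1 stroke→GY1  (GY1 both-in/both-out from 0)
b2 stroke→J2  (1-jn J2 has f-setter on 1)
b4 stroke→J3  (J3 needs exactly one e-in)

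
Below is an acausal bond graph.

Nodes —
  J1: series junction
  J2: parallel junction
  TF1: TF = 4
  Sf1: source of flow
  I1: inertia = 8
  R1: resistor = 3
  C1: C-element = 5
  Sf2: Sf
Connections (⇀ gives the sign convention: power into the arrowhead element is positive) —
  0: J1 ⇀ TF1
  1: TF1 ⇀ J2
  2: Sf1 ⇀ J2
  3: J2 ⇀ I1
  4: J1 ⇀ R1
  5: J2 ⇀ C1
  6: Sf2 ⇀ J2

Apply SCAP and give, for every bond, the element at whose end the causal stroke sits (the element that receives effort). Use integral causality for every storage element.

β2 stroke→Sf1  (source Sf1 imposes f)
β6 stroke→Sf2  (source Sf2 imposes f)
β3 stroke→I1  (I1 outputs flow p/I1)
β5 stroke→J2  (C1: C, integral causality)
β1 stroke→TF1  (J2: bond 5 brought effort, rest push out)
β0 stroke→J1  (TF1 one-in-one-out from 1)
β4 stroke→R1  (J1: last free bond brings flow in)

β0 |J1
β1 |TF1
β2 |Sf1
β3 |I1
β4 |R1
β5 |J2
β6 |Sf2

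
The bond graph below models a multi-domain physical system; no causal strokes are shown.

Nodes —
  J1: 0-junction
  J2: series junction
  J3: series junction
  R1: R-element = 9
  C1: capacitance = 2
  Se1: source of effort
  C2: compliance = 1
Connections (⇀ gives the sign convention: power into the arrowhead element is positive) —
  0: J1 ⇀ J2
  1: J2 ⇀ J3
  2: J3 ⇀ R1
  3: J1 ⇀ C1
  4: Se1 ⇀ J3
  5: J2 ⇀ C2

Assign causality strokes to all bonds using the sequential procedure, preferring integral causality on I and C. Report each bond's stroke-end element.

bond 0 |J2
bond 1 |J3
bond 2 |R1
bond 3 |J1
bond 4 |J3
bond 5 |J2

bond 4 stroke→J3  (Se1 fixes effort; stroke away)
bond 3 stroke→J1  (C1 integral (e out))
bond 0 stroke→J2  (common-e at J1 fixed by 3)
bond 5 stroke→J2  (C2: C, integral causality)
bond 1 stroke→J3  (closing 1-jn rule on J2)
bond 2 stroke→R1  (closing 1-jn rule on J3)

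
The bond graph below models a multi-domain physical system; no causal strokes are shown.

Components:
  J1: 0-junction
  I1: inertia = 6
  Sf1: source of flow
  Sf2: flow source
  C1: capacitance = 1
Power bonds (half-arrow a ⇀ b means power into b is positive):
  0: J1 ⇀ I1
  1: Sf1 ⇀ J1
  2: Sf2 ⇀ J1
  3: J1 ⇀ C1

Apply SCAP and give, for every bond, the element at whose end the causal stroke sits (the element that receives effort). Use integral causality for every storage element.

β1 stroke at Sf1  (Sf1 (Sf) sets flow on bond)
β2 stroke at Sf2  (Sf2 fixes flow; stroke at Sf2)
β0 stroke at I1  (I1: I, integral causality)
β3 stroke at J1  (J1: last free bond brings effort in)

b0 stroke at I1
b1 stroke at Sf1
b2 stroke at Sf2
b3 stroke at J1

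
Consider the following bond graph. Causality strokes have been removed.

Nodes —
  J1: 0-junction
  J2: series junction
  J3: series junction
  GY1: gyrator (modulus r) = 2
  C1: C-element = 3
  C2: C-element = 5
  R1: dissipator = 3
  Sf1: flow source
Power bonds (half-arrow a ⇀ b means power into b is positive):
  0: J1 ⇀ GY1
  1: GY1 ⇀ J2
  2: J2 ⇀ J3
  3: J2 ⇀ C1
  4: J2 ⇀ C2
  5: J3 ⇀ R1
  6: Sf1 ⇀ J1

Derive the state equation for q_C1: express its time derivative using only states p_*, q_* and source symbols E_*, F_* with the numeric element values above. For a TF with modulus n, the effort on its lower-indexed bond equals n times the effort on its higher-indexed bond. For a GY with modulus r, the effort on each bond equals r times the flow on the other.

bond 6 →Sf1  (Sf1 fixes flow; stroke at Sf1)
bond 0 →J1  (J1: last free bond brings effort in)
bond 1 →J2  (GY1 both-in/both-out from 0)
bond 3 →J2  (C1 integral (e out))
bond 4 →J2  (C2 integral (e out))
bond 2 →J3  (only one flow-in slot at J2)
bond 5 →R1  (closing 1-jn rule on J3)

dq_C1/dt = 2*F_Sf1/3 - q_C1/9 - q_C2/15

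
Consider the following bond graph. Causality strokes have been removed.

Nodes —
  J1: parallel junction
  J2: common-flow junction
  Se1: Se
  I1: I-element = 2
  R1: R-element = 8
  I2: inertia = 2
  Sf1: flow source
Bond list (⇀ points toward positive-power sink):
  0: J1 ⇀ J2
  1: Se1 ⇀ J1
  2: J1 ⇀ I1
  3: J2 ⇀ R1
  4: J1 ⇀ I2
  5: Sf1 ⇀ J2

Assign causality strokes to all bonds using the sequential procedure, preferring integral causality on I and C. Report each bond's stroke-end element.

bond 0 →J2
bond 1 →J1
bond 2 →I1
bond 3 →J2
bond 4 →I2
bond 5 →Sf1

bond 1 stroke at J1  (source Se1 imposes e)
bond 5 stroke at Sf1  (Sf1 (Sf) sets flow on bond)
bond 0 stroke at J2  (common-e at J1 fixed by 1)
bond 2 stroke at I1  (J1: bond 1 brought effort, rest push out)
bond 4 stroke at I2  (J1 effort already set via bond 1)
bond 3 stroke at J2  (J2 flow already set via bond 5)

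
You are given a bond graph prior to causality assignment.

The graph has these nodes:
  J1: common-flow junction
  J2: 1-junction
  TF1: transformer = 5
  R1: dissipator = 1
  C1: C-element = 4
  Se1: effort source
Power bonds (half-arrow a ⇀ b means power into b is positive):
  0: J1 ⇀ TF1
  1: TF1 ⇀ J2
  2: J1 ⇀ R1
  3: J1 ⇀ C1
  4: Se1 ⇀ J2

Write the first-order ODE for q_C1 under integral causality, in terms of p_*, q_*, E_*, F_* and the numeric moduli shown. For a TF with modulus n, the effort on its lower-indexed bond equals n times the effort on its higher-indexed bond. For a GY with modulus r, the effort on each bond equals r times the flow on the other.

dq_C1/dt = 5*E_Se1 - q_C1/4

#4 stroke at J2  (Se1: effort source, stroke at far end)
#1 stroke at TF1  (closing 1-jn rule on J2)
#0 stroke at J1  (through TF1, causality passes straight; one stroke at TF1)
#3 stroke at J1  (C1 outputs effort q/C1)
#2 stroke at R1  (only one flow-in slot at J1)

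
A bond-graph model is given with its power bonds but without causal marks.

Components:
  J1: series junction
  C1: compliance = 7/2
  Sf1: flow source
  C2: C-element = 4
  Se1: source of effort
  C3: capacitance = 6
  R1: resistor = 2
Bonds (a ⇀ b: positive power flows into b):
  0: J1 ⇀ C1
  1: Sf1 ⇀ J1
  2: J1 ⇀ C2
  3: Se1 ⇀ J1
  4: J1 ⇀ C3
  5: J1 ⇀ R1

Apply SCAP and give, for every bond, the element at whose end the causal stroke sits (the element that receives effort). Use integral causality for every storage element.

β1 →Sf1  (Sf1 (Sf) sets flow on bond)
β3 →J1  (source Se1 imposes e)
β0 →J1  (J1: bond 1 brought flow, rest push out)
β2 →J1  (1-jn J1 has f-setter on 1)
β4 →J1  (common-f at J1 fixed by 1)
β5 →J1  (J1: bond 1 brought flow, rest push out)

bond 0 |J1
bond 1 |Sf1
bond 2 |J1
bond 3 |J1
bond 4 |J1
bond 5 |J1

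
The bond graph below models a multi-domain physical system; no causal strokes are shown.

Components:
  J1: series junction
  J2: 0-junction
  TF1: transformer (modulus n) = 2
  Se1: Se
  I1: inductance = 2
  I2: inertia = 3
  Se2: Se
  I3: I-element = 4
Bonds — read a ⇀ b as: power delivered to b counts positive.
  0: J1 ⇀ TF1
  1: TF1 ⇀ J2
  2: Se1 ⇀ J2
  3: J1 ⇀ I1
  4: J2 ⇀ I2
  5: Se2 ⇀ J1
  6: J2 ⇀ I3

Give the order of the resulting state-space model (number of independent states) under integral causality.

3  (I1, I2, I3 all integral)

b2 |J2  (Se1: effort source, stroke at far end)
b5 |J1  (Se2 fixes effort; stroke away)
b1 |TF1  (0-jn J2 has e-setter on 2)
b4 |I2  (J2: bond 2 brought effort, rest push out)
b6 |I3  (J2: bond 2 brought effort, rest push out)
b0 |J1  (through TF1, causality passes straight; one stroke at TF1)
b3 |I1  (J1 needs exactly one f-in)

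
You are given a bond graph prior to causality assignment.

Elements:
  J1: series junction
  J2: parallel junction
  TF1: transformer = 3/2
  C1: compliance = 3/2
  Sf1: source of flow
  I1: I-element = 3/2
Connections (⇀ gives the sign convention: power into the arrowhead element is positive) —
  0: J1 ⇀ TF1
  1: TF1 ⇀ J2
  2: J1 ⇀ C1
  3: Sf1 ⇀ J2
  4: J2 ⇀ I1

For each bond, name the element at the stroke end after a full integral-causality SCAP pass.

b0 →TF1
b1 →J2
b2 →J1
b3 →Sf1
b4 →I1

b3 |Sf1  (Sf1: flow source, stroke at near end)
b2 |J1  (C1 outputs effort q/C1)
b0 |TF1  (J1: last free bond brings flow in)
b1 |J2  (TF1: transformer flips bond 0)
b4 |I1  (J2: bond 1 brought effort, rest push out)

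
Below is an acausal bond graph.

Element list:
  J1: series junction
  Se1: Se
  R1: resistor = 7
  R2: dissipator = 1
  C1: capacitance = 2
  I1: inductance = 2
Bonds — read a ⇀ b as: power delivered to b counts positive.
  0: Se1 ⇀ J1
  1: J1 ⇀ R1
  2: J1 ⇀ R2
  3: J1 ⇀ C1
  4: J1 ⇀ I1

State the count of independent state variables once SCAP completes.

2  (C1, I1 all integral)

b0 |J1  (Se1 (Se) sets effort on bond)
b3 |J1  (C1 integral (e out))
b4 |I1  (I1 outputs flow p/I1)
b1 |J1  (common-f at J1 fixed by 4)
b2 |J1  (J1: bond 4 brought flow, rest push out)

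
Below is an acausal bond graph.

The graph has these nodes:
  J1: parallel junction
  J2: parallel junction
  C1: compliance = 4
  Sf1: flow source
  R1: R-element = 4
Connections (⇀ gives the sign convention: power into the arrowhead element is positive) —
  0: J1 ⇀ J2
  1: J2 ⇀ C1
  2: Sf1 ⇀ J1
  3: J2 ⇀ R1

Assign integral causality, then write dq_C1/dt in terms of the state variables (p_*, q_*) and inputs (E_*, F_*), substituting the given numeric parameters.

β2 stroke at Sf1  (Sf1 fixes flow; stroke at Sf1)
β0 stroke at J1  (only one effort-in slot at J1)
β1 stroke at J2  (prefer integral on C1)
β3 stroke at R1  (common-e at J2 fixed by 1)

dq_C1/dt = F_Sf1 - q_C1/16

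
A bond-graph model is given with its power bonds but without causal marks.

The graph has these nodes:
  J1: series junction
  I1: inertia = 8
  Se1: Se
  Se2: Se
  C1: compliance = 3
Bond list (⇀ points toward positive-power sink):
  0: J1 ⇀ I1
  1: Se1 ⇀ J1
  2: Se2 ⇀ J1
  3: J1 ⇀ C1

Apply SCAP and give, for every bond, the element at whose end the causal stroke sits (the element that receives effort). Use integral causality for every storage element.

β0 →I1
β1 →J1
β2 →J1
β3 →J1

b1 →J1  (Se1 (Se) sets effort on bond)
b2 →J1  (Se2: effort source, stroke at far end)
b0 →I1  (I1: I, integral causality)
b3 →J1  (J1: bond 0 brought flow, rest push out)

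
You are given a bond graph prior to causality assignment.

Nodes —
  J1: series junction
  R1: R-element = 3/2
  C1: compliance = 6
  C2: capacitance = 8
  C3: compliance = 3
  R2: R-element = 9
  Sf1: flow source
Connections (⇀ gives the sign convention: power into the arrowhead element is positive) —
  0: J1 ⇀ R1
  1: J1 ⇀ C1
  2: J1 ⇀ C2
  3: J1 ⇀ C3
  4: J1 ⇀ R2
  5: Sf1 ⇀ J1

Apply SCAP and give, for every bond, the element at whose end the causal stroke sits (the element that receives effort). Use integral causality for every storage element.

β0 stroke→J1
β1 stroke→J1
β2 stroke→J1
β3 stroke→J1
β4 stroke→J1
β5 stroke→Sf1

#5 stroke at Sf1  (Sf1 (Sf) sets flow on bond)
#0 stroke at J1  (common-f at J1 fixed by 5)
#1 stroke at J1  (1-jn J1 has f-setter on 5)
#2 stroke at J1  (J1: bond 5 brought flow, rest push out)
#3 stroke at J1  (common-f at J1 fixed by 5)
#4 stroke at J1  (common-f at J1 fixed by 5)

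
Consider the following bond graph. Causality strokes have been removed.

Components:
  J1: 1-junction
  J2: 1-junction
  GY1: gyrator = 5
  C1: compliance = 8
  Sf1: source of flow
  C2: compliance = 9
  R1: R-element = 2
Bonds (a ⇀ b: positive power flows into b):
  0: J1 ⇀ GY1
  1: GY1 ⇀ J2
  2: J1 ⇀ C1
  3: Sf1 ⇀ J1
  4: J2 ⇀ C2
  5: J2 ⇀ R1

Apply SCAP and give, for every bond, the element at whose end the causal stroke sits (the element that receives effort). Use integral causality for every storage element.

#3 |Sf1  (source Sf1 imposes f)
#0 |J1  (J1 flow already set via bond 3)
#2 |J1  (1-jn J1 has f-setter on 3)
#1 |J2  (through GY1, causality inverts; strokes same side of GY1)
#4 |J2  (prefer integral on C2)
#5 |R1  (J2: last free bond brings flow in)

bond 0 stroke→J1
bond 1 stroke→J2
bond 2 stroke→J1
bond 3 stroke→Sf1
bond 4 stroke→J2
bond 5 stroke→R1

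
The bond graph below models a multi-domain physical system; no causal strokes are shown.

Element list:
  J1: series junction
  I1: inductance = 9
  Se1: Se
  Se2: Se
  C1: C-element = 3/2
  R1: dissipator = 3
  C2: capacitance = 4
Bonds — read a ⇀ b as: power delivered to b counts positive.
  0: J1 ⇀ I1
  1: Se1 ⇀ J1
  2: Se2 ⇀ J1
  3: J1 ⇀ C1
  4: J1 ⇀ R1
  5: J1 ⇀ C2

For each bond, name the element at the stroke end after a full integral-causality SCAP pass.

bond 0 stroke at I1
bond 1 stroke at J1
bond 2 stroke at J1
bond 3 stroke at J1
bond 4 stroke at J1
bond 5 stroke at J1

#1 |J1  (Se1 fixes effort; stroke away)
#2 |J1  (source Se2 imposes e)
#0 |I1  (I1: I, integral causality)
#3 |J1  (common-f at J1 fixed by 0)
#4 |J1  (J1 flow already set via bond 0)
#5 |J1  (1-jn J1 has f-setter on 0)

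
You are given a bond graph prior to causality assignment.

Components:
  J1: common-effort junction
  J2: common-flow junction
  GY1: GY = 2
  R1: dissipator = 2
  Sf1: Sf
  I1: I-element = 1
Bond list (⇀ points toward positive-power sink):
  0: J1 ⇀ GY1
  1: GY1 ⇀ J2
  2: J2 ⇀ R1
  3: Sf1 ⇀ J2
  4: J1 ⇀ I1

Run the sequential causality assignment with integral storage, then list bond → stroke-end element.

#3 |Sf1  (Sf1: flow source, stroke at near end)
#1 |J2  (J2: bond 3 brought flow, rest push out)
#2 |J2  (J2: bond 3 brought flow, rest push out)
#0 |J1  (GY GY1: same side as bond 1)
#4 |I1  (J1 effort already set via bond 0)

β0 stroke at J1
β1 stroke at J2
β2 stroke at J2
β3 stroke at Sf1
β4 stroke at I1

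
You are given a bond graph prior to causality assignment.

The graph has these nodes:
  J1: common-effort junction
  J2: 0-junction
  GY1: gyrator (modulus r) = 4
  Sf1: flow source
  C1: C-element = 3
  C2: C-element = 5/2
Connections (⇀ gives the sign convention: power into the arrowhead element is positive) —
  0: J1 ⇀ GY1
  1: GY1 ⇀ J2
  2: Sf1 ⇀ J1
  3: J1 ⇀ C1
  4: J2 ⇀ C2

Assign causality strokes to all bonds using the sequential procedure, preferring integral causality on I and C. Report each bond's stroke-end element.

b0 →GY1
b1 →GY1
b2 →Sf1
b3 →J1
b4 →J2

b2 |Sf1  (Sf1: flow source, stroke at near end)
b3 |J1  (C1 integral (e out))
b0 |GY1  (J1 effort already set via bond 3)
b1 |GY1  (GY1: gyrator matches bond 0)
b4 |J2  (only one effort-in slot at J2)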